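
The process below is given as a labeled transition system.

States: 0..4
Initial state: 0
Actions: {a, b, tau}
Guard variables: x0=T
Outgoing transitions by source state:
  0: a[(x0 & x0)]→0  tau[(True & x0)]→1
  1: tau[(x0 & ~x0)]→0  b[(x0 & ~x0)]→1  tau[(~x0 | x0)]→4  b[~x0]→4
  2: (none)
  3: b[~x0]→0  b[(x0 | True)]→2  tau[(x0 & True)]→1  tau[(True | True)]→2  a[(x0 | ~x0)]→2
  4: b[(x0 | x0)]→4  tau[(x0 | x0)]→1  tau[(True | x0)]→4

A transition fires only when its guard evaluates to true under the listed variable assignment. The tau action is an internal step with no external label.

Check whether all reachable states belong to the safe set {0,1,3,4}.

Answer: INVARIANT HOLDS

Working:
Safe = {0,1,3,4}
Reachable = {0,1,4}
  0: ✓
  1: ✓
  4: ✓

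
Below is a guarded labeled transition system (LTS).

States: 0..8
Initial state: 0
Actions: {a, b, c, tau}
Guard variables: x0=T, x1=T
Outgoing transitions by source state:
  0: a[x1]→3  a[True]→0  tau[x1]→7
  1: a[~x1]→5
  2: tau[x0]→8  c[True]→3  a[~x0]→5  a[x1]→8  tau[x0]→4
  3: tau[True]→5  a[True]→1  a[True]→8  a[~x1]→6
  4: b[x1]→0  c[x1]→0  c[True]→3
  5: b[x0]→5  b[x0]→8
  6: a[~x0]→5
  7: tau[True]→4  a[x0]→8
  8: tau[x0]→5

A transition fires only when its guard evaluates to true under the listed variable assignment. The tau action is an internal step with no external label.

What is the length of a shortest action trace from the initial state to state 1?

Breadth-first toward 1:
  L0 = {0}
  L1 = {3,7}
  L2 = {1,4,5,8}
depth(1)=2, e.g. a·a

Answer: 2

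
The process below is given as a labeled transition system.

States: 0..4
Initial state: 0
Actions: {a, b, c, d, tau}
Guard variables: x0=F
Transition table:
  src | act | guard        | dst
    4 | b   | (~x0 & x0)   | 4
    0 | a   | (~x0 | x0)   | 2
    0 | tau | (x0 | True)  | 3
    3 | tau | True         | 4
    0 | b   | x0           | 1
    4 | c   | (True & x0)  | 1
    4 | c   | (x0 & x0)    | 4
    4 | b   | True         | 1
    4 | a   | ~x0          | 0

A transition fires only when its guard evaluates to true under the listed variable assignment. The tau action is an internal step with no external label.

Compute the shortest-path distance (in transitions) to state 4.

Breadth-first toward 4:
  depth 0: {0}
  depth 1: {2,3}
  depth 2: {4}
4 enters at depth 2; path tau·tau

Answer: 2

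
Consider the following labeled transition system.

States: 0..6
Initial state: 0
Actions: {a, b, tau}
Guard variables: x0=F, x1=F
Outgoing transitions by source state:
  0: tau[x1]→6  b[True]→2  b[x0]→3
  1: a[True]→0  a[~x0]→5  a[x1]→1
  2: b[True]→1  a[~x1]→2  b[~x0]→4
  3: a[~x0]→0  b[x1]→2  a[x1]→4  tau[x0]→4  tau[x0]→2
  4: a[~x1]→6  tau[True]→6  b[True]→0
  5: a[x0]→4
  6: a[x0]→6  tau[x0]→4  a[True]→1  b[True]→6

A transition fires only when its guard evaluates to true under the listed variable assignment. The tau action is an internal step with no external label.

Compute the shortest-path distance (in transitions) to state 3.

Answer: UNREACHABLE

Trace:
Layered search for 3:
  depth 0: {0}
  depth 1: {2}
  depth 2: {1,4}
  depth 3: {5,6}
3 never appears.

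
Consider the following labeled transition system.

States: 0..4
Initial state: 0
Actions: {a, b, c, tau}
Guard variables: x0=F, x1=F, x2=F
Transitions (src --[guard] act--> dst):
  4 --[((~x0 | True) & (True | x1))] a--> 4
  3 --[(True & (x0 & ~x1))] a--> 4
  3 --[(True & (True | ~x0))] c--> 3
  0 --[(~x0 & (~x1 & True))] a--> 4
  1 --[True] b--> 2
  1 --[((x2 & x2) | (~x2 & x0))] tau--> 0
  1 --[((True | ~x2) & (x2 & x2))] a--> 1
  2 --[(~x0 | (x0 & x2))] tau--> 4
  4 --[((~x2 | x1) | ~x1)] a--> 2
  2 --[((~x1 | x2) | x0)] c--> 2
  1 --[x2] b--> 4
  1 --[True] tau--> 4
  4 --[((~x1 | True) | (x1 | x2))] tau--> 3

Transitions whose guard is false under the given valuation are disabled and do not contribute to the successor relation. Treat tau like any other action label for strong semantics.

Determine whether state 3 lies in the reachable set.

9 transition(s) survive guard evaluation.
Layer 0: {0}
Layer 1: {4}  now seen {0,4}
Layer 2: {2,3}  now seen {0,2,3,4}
R = {0,2,3,4}
trace reaching 3: a·tau

Answer: REACHABLE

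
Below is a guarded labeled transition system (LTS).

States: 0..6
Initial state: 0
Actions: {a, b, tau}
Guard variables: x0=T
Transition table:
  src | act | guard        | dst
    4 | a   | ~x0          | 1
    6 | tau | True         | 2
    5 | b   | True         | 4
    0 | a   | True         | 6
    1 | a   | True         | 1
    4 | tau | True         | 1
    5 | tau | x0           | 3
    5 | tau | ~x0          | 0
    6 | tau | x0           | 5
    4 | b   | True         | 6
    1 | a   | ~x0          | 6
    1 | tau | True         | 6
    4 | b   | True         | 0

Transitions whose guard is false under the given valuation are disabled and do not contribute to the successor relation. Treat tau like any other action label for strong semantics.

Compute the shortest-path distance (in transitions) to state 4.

Breadth-first toward 4:
  Layer 0: {0}
  Layer 1: {6}
  Layer 2: {2,5}
  Layer 3: {3,4}
depth(4)=3, e.g. a·tau·b

Answer: 3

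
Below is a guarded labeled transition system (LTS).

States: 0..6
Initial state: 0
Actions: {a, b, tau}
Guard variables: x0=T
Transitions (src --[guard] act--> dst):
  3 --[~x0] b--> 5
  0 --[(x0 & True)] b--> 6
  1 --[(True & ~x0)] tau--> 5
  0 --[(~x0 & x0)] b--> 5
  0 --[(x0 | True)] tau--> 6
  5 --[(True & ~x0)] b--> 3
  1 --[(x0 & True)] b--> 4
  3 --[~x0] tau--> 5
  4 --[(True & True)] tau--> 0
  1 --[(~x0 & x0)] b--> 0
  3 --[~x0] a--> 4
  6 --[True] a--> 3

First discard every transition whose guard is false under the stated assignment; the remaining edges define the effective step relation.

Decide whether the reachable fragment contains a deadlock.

Reach set: {0,3,6}
  0: b→6  tau→6  [2 exit(s)]
  3: ∅  [deadlock]
  6: a→3  [1 exit(s)]
Path to 3: b·a

Answer: DEADLOCK at state 3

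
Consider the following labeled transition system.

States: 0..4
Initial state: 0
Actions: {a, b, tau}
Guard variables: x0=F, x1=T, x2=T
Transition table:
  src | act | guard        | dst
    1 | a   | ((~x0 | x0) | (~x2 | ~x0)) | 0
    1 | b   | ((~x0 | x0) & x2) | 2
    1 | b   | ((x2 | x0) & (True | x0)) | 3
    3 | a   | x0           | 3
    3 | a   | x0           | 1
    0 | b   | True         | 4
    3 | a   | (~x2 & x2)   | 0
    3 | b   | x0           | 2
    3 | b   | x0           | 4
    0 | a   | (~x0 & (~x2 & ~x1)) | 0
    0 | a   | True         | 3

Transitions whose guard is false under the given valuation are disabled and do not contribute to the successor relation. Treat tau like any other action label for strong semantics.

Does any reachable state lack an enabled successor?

Answer: DEADLOCK at state 3

Working:
Reachable = {0,3,4}
  0: a→3  b→4  [deg 2]
  3: ∅  [deadlock]
  4: ∅  [deadlock]
witness 3: a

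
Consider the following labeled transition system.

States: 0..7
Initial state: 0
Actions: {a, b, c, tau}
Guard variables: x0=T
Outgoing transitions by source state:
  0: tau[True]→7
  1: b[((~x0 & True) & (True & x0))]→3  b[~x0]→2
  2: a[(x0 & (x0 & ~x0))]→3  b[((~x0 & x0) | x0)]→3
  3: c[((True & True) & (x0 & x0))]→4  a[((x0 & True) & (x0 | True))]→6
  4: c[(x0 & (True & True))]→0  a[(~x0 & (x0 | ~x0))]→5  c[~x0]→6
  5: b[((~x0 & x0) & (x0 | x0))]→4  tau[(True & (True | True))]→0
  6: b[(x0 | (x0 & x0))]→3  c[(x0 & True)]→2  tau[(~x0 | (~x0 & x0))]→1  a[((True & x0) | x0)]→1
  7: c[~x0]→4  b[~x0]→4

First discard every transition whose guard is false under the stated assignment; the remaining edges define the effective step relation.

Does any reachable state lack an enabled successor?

Answer: DEADLOCK at state 7

Trace:
Reach set: {0,7}
  0: tau→7  [1 out]
  7: ∅  [STUCK]
Path to 7: tau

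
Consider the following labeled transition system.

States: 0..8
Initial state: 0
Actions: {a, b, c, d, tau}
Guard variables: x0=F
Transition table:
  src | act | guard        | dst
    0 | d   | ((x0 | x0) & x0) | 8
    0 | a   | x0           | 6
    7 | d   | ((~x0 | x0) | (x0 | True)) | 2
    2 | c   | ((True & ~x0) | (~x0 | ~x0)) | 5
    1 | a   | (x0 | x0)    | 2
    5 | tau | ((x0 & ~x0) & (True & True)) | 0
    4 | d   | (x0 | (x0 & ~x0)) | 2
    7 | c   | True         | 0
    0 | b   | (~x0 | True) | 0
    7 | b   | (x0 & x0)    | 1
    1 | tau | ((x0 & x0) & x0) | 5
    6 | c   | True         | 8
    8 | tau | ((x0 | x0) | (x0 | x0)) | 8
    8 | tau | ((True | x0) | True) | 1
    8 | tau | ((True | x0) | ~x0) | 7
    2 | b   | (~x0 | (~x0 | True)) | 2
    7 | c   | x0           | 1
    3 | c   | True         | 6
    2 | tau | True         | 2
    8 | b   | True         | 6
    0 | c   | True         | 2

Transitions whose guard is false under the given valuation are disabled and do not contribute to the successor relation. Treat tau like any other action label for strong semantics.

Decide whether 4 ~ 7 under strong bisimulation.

Compute ~ classes (split until stable):
  P[0] = {{0,1,2,3,4,5,6,7,8}}
  P[1] = {{0},{1,4,5},{2},{3,6},{7},{8}}
  P[2] = {{0},{1,4,5},{2},{3},{6},{7},{8}}
stable after 3 split(s): 7 block(s)
4∈{1,4,5}, 7∈{7}

Answer: NOT BISIMILAR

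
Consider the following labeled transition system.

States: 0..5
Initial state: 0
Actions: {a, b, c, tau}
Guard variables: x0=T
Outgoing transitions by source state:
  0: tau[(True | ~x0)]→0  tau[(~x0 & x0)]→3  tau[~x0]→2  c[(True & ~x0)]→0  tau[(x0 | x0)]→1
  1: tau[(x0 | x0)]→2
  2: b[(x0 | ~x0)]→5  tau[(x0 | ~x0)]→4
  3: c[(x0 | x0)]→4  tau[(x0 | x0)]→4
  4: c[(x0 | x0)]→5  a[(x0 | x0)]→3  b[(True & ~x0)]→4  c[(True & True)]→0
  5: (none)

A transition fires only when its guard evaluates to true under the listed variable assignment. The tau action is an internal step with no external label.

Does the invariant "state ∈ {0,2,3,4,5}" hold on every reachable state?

Inv-set: {0,2,3,4,5}
Reachable = {0,1,2,3,4,5}
  0: safe
  1: ✗ unsafe
  2: safe
  3: safe
  4: safe
  5: safe
witness against invariant: tau → 1

Answer: INVARIANT VIOLATED at state 1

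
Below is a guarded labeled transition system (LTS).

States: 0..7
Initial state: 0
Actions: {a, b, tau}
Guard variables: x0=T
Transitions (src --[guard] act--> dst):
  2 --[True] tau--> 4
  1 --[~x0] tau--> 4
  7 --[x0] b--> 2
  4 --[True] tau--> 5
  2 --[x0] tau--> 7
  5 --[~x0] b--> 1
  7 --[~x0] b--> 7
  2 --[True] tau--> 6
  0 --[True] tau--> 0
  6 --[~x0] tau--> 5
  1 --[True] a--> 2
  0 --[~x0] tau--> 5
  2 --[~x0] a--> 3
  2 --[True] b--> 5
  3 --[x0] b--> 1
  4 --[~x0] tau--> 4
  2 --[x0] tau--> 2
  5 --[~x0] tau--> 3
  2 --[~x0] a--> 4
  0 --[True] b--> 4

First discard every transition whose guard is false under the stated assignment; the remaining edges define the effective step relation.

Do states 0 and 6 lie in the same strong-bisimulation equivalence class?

Refine partition for ~:
  π0 = {{0,1,2,3,4,5,6,7}}
  π1 = {{0,2},{1},{3,7},{4},{5,6}}
  π2 = {{0},{1},{2},{3},{4},{5,6},{7}}
Fixed point at round 3; 7 class(es).
class of 0: {0}; class of 6: {5,6}

Answer: NOT BISIMILAR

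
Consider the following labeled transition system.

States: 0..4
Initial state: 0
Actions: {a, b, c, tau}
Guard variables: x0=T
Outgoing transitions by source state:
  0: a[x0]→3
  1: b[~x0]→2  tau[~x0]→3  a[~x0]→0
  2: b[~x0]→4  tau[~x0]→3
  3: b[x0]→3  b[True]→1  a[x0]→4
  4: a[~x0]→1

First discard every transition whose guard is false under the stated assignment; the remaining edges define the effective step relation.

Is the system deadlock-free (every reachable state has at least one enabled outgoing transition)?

Answer: DEADLOCK at state 1

Analysis:
Reachable = {0,1,3,4}
  0: a→3  [1 exit(s)]
  1: ∅  [no exit]
  3: a→4  b→1  b→3  [3 exit(s)]
  4: ∅  [no exit]
trace reaching 1: a·b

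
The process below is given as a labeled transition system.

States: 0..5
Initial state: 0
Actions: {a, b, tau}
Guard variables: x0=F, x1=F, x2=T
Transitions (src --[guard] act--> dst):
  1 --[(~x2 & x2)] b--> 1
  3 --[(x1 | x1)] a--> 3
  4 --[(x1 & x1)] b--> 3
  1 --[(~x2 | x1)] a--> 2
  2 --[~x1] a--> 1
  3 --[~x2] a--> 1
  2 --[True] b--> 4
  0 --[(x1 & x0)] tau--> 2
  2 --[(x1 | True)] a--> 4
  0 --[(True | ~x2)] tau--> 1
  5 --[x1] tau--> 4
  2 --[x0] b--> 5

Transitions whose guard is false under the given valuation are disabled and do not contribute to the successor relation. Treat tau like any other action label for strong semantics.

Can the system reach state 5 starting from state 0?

Answer: UNREACHABLE

Working:
After dropping false guards: 4 live edges.
depth 0: {0}
depth 1: {1}  total {0,1}
R = {0,1}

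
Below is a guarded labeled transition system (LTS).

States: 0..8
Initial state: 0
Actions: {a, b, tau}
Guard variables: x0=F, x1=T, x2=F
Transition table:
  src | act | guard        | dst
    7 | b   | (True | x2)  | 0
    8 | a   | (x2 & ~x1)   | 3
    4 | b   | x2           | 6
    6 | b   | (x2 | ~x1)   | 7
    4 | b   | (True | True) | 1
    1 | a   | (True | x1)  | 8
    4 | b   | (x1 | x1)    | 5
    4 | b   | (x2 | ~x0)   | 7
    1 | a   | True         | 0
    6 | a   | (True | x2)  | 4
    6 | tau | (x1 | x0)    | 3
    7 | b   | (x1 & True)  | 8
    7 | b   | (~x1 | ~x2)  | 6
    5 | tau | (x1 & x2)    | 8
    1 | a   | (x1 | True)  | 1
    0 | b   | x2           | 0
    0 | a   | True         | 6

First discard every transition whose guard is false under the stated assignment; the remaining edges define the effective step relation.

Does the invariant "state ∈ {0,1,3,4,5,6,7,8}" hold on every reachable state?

Answer: INVARIANT HOLDS

Working:
Inv-set: {0,1,3,4,5,6,7,8}
Reach set: {0,1,3,4,5,6,7,8}
  0: ✓
  1: ✓
  3: ✓
  4: ✓
  5: ✓
  6: ✓
  7: ✓
  8: ✓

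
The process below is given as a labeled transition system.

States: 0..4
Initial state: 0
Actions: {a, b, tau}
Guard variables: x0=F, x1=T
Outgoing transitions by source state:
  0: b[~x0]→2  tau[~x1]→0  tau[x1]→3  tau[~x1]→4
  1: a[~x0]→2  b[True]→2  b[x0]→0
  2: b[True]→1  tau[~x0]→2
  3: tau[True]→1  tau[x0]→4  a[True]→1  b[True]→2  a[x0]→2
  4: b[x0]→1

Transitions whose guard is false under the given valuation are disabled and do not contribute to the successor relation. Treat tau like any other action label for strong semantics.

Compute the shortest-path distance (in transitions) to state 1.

BFS to 1:
  L0 = {0}
  L1 = {2,3}
  L2 = {1}
1 enters at depth 2; path b·b

Answer: 2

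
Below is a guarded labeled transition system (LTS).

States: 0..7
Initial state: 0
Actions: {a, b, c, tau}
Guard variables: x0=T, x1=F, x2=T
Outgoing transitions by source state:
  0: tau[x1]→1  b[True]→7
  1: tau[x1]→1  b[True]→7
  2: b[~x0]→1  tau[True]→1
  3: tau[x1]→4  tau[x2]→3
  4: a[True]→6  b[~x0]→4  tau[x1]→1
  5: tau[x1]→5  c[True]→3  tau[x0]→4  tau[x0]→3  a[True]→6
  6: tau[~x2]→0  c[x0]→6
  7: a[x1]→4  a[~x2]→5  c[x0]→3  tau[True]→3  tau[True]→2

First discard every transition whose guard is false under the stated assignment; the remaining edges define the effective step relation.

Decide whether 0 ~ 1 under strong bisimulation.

Bisimulation quotient by refinement:
  π0 = {{0,1,2,3,4,5,6,7}}
  π1 = {{0,1},{2,3},{4},{5},{6},{7}}
  π2 = {{0,1},{2},{3},{4},{5},{6},{7}}
Fixed point at round 3; 7 class(es).
[0]={0,1}  [1]={0,1}

Answer: BISIMILAR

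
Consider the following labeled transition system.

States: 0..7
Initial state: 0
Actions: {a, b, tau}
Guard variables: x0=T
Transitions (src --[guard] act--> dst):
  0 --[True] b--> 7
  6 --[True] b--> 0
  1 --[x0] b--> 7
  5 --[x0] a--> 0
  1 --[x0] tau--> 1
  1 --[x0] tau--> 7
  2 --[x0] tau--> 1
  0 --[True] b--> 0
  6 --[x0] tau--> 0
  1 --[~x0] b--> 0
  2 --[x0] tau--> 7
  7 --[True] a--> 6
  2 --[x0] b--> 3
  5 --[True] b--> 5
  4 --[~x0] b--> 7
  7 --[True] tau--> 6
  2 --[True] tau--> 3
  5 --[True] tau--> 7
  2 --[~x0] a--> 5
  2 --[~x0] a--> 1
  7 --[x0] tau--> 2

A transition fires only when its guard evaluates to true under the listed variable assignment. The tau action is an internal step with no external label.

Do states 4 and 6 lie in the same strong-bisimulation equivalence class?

Refine partition for ~:
  round 0: {{0,1,2,3,4,5,6,7}}
  round 1: {{0},{1,2,6},{3,4},{5},{7}}
  round 2: {{0},{1},{2},{3,4},{5},{6},{7}}
Fixed point at round 3; 7 class(es).
[4]={3,4}  [6]={6}

Answer: NOT BISIMILAR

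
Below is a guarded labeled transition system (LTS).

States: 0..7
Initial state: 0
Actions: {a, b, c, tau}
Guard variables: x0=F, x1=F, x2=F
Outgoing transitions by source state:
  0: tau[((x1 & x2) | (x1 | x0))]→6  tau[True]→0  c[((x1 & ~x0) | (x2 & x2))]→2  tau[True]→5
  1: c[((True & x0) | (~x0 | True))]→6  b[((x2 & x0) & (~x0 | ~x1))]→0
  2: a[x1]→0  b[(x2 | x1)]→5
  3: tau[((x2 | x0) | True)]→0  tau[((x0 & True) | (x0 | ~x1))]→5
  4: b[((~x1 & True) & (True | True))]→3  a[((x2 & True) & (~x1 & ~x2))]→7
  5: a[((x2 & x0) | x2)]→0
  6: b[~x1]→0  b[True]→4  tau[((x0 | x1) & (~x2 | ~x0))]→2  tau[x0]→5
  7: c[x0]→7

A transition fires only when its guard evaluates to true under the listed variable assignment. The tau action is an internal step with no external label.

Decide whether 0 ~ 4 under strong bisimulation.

Compute ~ classes (split until stable):
  P[0] = {{0,1,2,3,4,5,6,7}}
  P[1] = {{0,3},{1},{2,5,7},{4,6}}
  P[2] = {{0,3},{1},{2,5,7},{4},{6}}
stable after 3 split(s): 5 block(s)
[0]={0,3}  [4]={4}

Answer: NOT BISIMILAR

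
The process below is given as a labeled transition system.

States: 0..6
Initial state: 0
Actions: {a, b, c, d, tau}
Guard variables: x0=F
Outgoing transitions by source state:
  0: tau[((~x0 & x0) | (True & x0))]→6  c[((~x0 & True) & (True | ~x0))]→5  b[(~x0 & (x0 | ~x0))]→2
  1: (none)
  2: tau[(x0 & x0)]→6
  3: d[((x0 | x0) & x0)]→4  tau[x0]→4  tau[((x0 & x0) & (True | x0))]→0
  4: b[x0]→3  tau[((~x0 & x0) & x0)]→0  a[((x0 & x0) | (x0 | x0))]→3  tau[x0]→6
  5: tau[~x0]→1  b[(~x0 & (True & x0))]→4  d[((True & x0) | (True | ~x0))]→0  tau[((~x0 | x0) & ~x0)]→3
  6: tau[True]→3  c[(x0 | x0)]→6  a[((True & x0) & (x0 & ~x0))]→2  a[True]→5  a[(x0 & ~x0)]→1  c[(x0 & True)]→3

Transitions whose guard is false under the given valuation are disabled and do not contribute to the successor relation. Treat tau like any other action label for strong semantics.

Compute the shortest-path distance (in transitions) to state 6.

Answer: UNREACHABLE

Analysis:
Breadth-first toward 6:
  L0 = {0}
  L1 = {2,5}
  L2 = {1,3}
6 never appears.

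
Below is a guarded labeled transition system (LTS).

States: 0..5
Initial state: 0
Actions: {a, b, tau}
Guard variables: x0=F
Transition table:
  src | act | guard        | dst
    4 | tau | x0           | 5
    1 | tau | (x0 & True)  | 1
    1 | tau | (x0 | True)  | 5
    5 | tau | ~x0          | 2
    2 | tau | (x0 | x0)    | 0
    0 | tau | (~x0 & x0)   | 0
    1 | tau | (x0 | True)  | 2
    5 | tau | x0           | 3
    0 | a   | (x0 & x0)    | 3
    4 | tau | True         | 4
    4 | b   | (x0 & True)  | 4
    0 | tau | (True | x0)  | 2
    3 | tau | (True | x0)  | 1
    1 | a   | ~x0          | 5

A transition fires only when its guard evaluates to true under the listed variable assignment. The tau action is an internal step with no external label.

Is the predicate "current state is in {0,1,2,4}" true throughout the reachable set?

Answer: INVARIANT HOLDS

Working:
Allowed set {0,1,2,4}
R = {0,2}
  0: safe
  2: safe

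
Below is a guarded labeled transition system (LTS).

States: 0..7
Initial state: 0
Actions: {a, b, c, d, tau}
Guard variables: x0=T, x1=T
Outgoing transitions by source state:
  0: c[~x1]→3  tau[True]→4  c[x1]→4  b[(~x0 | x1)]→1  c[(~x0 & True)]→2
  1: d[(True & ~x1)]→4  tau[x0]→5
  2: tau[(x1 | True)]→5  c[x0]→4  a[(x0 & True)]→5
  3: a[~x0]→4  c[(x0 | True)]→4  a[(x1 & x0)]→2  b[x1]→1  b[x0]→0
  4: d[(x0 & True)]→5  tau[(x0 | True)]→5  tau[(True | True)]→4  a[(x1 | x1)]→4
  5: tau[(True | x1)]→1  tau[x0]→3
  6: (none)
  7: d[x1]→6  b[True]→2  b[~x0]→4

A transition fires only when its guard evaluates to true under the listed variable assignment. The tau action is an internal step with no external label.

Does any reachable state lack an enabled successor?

Answer: DEADLOCK-FREE

Trace:
Reach set: {0,1,2,3,4,5}
  0: b→1  c→4  tau→4  [deg 3]
  1: tau→5  [deg 1]
  2: a→5  c→4  tau→5  [deg 3]
  3: a→2  b→0  b→1  c→4  [deg 4]
  4: a→4  d→5  tau→4  tau→5  [deg 4]
  5: tau→1  tau→3  [deg 2]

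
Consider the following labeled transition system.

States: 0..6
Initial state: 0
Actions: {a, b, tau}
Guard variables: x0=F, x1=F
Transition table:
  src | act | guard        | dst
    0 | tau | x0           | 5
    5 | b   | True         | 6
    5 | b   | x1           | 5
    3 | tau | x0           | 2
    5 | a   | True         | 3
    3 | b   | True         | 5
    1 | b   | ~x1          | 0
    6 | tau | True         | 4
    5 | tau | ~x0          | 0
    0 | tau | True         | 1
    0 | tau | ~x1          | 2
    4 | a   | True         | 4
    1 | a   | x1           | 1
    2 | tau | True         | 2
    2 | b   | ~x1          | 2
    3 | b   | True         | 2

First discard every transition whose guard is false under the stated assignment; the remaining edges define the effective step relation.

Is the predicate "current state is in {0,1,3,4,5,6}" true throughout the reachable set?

Safe = {0,1,3,4,5,6}
Reachable = {0,1,2}
  0: safe
  1: safe
  2: outside
counterexample path to 2: tau

Answer: INVARIANT VIOLATED at state 2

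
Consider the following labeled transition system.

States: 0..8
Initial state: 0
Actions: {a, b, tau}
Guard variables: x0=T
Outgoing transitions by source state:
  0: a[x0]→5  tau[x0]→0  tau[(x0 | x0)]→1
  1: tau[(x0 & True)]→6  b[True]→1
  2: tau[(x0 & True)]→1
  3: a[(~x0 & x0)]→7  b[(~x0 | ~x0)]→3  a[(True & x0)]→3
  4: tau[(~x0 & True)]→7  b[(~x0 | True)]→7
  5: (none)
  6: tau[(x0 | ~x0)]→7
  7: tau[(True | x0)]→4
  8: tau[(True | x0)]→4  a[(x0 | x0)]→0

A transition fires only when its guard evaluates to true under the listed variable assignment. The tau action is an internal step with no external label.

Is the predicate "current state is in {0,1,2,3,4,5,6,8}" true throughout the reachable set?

Answer: INVARIANT VIOLATED at state 7

Trace:
Inv-set: {0,1,2,3,4,5,6,8}
Reachable = {0,1,4,5,6,7}
  0: ✓
  1: ✓
  4: ✓
  5: ✓
  6: ✓
  7: outside
counterexample path to 7: tau·tau·tau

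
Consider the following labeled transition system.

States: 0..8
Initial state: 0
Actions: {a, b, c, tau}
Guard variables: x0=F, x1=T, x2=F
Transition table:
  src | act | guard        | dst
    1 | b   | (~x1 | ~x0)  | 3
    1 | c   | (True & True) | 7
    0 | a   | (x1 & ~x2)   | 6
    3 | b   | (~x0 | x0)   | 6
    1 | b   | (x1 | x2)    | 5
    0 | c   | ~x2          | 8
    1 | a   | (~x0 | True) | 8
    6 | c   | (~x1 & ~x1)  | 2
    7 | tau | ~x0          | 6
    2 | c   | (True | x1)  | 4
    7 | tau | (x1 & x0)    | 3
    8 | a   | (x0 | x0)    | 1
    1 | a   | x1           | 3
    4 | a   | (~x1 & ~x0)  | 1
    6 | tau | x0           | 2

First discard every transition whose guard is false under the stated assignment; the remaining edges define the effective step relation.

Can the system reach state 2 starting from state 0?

Answer: UNREACHABLE

Trace:
After dropping false guards: 10 live edges.
depth 0: {0}
depth 1: {6,8}  total {0,6,8}
Reach set: {0,6,8}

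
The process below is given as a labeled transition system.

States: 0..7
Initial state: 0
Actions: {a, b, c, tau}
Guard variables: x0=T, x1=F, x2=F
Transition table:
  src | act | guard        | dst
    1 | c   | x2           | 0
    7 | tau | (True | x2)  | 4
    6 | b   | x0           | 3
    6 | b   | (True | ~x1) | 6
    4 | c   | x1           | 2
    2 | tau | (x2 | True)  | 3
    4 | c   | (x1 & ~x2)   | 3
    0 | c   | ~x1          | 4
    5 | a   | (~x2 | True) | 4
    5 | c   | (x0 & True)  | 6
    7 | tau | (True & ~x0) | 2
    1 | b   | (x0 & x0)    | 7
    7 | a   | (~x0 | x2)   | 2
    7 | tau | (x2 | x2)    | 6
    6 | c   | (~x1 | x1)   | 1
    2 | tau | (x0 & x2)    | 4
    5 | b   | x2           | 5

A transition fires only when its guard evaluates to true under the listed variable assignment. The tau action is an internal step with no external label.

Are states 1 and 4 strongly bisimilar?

Compute ~ classes (split until stable):
  round 0: {{0,1,2,3,4,5,6,7}}
  round 1: {{0},{1},{2,7},{3,4},{5},{6}}
6 equivalence class(es) (converged in 2)
1∈{1}, 4∈{3,4}

Answer: NOT BISIMILAR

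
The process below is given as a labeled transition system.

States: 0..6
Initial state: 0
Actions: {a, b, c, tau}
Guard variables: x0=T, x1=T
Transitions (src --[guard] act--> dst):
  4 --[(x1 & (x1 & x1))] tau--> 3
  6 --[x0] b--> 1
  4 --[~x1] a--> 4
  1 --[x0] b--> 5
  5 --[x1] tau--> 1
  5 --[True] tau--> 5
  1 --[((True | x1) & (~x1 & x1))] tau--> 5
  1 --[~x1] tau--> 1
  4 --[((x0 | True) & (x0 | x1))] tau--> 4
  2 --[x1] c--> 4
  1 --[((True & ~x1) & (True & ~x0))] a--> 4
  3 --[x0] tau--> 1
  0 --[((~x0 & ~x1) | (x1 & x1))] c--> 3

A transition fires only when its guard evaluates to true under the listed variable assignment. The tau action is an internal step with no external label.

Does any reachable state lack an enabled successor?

Answer: DEADLOCK-FREE

Working:
Reachable = {0,1,3,5}
  0: c→3  [1 exit(s)]
  1: b→5  [1 exit(s)]
  3: tau→1  [1 exit(s)]
  5: tau→1  tau→5  [2 exit(s)]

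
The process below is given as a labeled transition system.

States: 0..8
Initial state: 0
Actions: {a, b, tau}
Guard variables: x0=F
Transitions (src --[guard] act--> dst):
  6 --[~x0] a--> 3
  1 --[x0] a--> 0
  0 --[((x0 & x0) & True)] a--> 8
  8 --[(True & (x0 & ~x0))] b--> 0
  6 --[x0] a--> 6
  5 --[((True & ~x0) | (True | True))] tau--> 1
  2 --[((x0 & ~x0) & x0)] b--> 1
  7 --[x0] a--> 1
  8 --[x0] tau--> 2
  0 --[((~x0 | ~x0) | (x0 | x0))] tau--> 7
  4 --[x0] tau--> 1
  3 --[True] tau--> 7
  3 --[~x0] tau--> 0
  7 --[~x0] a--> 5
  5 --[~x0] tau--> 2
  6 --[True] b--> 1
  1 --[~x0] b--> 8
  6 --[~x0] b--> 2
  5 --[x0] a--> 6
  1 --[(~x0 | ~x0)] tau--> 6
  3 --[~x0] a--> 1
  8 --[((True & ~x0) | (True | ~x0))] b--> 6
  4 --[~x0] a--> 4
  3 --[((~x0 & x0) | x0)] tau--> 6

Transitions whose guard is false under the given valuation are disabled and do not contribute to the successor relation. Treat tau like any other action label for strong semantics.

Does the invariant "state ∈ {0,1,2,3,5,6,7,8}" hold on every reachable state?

Answer: INVARIANT HOLDS

Trace:
Allowed set {0,1,2,3,5,6,7,8}
Reach set: {0,1,2,3,5,6,7,8}
  0: ✓
  1: ✓
  2: ✓
  3: ✓
  5: ✓
  6: ✓
  7: ✓
  8: ✓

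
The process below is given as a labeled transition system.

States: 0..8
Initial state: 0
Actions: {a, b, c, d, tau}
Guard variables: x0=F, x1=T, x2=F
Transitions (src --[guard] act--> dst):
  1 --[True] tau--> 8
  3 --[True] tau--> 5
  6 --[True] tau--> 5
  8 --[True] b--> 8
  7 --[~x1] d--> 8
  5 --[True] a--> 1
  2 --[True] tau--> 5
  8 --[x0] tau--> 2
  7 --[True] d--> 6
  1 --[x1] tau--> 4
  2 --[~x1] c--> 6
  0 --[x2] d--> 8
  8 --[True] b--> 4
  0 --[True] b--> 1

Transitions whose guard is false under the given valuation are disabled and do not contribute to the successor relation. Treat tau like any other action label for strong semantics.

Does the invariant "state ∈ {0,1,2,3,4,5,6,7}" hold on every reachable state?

Allowed set {0,1,2,3,4,5,6,7}
Reach set: {0,1,4,8}
  0: ✓
  1: ✓
  4: ✓
  8: ✗ unsafe
witness against invariant: b·tau → 8

Answer: INVARIANT VIOLATED at state 8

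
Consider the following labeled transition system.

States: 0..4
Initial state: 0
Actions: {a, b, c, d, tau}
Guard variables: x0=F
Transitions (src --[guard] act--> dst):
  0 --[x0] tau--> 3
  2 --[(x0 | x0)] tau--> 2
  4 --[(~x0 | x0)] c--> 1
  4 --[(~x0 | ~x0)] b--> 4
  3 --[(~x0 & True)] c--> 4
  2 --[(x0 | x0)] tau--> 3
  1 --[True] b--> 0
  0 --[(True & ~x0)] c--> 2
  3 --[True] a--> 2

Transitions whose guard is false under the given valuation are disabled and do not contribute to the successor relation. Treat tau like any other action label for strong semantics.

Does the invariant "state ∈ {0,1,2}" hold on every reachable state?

Answer: INVARIANT HOLDS

Working:
Inv-set: {0,1,2}
R = {0,2}
  0: safe
  2: safe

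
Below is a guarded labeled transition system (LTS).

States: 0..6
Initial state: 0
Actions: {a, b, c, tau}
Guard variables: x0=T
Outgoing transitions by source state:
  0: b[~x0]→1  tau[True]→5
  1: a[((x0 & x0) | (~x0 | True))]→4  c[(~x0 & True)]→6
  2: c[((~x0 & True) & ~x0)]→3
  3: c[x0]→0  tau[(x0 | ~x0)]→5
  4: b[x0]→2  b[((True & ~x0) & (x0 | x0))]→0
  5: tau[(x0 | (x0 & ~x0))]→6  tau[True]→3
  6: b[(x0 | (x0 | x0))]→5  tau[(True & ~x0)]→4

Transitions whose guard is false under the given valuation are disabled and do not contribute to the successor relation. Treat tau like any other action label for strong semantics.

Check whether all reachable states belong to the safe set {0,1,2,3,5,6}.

Answer: INVARIANT HOLDS

Working:
Inv-set: {0,1,2,3,5,6}
R = {0,3,5,6}
  0: safe
  3: safe
  5: safe
  6: safe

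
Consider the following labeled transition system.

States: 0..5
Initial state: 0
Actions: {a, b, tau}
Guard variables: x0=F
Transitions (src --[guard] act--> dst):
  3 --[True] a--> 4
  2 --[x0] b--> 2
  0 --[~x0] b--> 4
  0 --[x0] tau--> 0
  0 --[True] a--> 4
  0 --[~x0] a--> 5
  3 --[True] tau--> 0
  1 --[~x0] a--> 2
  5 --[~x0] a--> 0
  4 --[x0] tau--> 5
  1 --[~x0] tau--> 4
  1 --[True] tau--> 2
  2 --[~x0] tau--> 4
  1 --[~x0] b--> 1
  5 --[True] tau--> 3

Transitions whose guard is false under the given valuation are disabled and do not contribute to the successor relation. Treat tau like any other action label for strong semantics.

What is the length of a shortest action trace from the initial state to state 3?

BFS to 3:
  Layer 0: {0}
  Layer 1: {4,5}
  Layer 2: {3}
first hit 3 at d=2 via a·tau

Answer: 2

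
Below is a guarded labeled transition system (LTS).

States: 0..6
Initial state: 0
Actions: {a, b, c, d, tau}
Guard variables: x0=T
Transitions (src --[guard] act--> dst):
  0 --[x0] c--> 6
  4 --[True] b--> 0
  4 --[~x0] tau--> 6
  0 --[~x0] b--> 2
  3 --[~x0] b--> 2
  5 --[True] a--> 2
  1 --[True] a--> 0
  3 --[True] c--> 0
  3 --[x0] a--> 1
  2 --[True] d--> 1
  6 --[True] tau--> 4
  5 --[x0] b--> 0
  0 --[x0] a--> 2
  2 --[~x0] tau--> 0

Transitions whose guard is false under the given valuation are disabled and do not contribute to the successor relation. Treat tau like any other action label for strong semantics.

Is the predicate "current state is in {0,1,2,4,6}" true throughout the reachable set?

Inv-set: {0,1,2,4,6}
R = {0,1,2,4,6}
  0: ok
  1: ok
  2: ok
  4: ok
  6: ok

Answer: INVARIANT HOLDS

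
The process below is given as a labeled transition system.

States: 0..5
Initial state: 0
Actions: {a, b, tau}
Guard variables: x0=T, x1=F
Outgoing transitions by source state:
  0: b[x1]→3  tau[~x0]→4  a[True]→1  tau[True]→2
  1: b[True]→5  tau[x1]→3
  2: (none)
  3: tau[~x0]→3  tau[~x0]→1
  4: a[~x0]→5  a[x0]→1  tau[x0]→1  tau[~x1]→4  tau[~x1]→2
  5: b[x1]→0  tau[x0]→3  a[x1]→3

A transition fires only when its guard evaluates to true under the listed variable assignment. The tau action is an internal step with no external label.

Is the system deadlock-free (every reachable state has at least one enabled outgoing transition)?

Answer: DEADLOCK at state 2

Working:
Reach set: {0,1,2,3,5}
  0: a→1  tau→2  [2 out]
  1: b→5  [1 out]
  2: ∅  [deadlock]
  3: ∅  [deadlock]
  5: tau→3  [1 out]
trace reaching 2: tau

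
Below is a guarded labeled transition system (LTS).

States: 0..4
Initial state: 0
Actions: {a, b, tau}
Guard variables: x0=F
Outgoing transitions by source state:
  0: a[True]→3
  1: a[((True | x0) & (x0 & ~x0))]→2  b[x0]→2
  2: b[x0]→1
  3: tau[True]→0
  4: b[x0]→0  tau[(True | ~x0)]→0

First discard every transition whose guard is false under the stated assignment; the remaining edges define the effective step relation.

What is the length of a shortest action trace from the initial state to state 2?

Breadth-first toward 2:
  Layer 0: {0}
  Layer 1: {3}
2 never appears.

Answer: UNREACHABLE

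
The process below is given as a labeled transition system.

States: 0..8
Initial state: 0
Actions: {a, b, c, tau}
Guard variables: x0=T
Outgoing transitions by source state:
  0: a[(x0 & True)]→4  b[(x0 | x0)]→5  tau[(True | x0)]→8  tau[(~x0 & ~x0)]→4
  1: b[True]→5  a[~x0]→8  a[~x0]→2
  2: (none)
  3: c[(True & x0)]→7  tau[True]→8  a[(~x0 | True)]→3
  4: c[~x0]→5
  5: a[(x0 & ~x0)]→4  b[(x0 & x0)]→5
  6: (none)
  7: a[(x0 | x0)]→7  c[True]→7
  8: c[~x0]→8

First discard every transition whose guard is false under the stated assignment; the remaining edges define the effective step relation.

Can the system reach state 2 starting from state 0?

10 transition(s) survive guard evaluation.
Layer 0: {0}
Layer 1: {4,5,8}  cumulative {0,4,5,8}
R = {0,4,5,8}

Answer: UNREACHABLE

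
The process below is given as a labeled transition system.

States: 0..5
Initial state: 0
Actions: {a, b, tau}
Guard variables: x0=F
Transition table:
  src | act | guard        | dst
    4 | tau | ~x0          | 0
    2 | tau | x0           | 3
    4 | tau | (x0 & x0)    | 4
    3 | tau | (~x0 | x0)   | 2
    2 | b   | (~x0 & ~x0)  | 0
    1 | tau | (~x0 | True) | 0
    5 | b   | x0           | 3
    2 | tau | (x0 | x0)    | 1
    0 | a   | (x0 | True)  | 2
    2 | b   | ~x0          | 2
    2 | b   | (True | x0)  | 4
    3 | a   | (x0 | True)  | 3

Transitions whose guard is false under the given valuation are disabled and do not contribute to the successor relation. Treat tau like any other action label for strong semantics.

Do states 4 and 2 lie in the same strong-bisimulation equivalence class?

Answer: NOT BISIMILAR

Working:
Refine partition for ~:
  P[0] = {{0,1,2,3,4,5}}
  P[1] = {{0},{1,4},{2},{3},{5}}
Fixed point at round 2; 5 class(es).
[4]={1,4}  [2]={2}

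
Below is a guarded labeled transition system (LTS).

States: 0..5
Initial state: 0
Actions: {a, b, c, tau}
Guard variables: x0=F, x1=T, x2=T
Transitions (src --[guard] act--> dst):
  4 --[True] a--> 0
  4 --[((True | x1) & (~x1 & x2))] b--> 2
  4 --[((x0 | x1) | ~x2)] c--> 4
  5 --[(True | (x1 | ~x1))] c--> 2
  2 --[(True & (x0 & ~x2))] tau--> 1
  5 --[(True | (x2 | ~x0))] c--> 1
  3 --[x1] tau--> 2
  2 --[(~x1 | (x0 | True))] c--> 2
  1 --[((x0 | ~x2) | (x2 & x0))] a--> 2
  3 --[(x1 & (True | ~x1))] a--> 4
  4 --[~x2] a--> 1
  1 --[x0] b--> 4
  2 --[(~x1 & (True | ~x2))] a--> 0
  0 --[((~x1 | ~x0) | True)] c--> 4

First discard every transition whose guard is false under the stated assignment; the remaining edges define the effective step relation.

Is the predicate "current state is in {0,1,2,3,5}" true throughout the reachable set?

Inv-set: {0,1,2,3,5}
Reachable = {0,4}
  0: ok
  4: VIOLATES
witness against invariant: c → 4

Answer: INVARIANT VIOLATED at state 4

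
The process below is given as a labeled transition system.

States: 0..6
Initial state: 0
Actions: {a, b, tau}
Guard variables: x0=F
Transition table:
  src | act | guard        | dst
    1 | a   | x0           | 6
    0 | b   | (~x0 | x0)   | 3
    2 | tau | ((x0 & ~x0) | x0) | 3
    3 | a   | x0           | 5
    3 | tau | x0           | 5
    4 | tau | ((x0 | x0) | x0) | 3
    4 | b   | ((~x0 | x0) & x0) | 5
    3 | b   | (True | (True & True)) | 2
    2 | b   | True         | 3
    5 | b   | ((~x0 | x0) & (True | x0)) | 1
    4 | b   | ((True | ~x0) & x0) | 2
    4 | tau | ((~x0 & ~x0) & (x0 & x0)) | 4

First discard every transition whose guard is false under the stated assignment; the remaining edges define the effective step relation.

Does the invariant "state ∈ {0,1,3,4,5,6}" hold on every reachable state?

Answer: INVARIANT VIOLATED at state 2

Trace:
Allowed set {0,1,3,4,5,6}
R = {0,2,3}
  0: safe
  2: outside
  3: safe
counterexample path to 2: b·b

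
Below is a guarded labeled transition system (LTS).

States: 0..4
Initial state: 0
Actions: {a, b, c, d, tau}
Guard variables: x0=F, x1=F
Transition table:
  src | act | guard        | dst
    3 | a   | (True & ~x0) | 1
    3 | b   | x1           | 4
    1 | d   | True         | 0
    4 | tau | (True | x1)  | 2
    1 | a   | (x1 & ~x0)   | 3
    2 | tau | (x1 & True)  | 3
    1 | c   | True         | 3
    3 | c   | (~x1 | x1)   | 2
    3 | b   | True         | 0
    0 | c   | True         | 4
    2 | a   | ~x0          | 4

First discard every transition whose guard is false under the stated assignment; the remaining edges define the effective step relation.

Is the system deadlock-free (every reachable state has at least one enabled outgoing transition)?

Answer: DEADLOCK-FREE

Analysis:
R = {0,2,4}
  0: c→4  [deg 1]
  2: a→4  [deg 1]
  4: tau→2  [deg 1]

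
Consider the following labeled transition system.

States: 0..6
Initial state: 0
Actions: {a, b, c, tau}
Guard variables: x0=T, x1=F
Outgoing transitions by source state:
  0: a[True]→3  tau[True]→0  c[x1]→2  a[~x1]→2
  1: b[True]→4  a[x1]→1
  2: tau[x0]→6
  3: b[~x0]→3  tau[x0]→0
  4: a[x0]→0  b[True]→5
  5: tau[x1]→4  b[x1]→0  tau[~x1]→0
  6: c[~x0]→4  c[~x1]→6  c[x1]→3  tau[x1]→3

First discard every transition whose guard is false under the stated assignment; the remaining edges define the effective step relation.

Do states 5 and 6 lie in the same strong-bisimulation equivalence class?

Refine partition for ~:
  round 0: {{0,1,2,3,4,5,6}}
  round 1: {{0},{1},{2,3,5},{4},{6}}
  round 2: {{0},{1},{2},{3,5},{4},{6}}
Fixed point at round 3; 6 class(es).
5∈{3,5}, 6∈{6}

Answer: NOT BISIMILAR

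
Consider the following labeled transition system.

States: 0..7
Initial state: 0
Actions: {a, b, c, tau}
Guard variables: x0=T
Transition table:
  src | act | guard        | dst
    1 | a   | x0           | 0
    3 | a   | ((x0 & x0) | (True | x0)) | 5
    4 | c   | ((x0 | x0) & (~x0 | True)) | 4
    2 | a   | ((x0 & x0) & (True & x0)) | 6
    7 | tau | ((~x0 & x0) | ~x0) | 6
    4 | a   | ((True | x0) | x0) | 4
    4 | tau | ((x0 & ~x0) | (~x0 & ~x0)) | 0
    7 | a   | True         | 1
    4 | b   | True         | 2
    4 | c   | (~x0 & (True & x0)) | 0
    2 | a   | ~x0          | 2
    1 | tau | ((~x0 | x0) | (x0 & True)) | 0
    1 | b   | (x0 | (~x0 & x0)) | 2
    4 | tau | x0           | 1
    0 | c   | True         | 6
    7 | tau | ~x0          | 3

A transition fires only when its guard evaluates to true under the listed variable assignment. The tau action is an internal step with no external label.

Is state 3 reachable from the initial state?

After dropping false guards: 11 live edges.
Layer 0: {0}
Layer 1: {6}  now seen {0,6}
Reachable = {0,6}

Answer: UNREACHABLE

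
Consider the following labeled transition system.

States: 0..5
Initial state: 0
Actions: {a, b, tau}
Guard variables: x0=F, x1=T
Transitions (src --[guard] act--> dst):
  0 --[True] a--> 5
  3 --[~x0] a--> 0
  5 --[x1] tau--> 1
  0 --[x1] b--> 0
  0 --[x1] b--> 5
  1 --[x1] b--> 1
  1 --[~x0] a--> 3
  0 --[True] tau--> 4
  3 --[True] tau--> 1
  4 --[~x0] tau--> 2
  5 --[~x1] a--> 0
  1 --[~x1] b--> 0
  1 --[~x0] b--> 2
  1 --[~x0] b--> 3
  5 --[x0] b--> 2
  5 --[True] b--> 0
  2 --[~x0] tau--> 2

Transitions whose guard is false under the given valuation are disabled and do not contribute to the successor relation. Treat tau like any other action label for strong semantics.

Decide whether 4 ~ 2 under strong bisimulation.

Compute ~ classes (split until stable):
  π0 = {{0,1,2,3,4,5}}
  π1 = {{0},{1},{2,4},{3},{5}}
stable after 2 split(s): 5 block(s)
class of 4: {2,4}; class of 2: {2,4}

Answer: BISIMILAR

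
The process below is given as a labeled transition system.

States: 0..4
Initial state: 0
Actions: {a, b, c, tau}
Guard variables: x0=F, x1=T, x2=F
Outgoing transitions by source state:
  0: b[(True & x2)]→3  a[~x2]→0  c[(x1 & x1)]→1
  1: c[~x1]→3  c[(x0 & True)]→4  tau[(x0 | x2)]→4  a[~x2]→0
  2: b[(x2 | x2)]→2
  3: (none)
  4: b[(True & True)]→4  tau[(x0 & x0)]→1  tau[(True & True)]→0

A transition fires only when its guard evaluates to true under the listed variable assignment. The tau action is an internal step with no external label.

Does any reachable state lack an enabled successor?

Answer: DEADLOCK-FREE

Working:
Reachable = {0,1}
  0: a→0  c→1  [2 exit(s)]
  1: a→0  [1 exit(s)]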